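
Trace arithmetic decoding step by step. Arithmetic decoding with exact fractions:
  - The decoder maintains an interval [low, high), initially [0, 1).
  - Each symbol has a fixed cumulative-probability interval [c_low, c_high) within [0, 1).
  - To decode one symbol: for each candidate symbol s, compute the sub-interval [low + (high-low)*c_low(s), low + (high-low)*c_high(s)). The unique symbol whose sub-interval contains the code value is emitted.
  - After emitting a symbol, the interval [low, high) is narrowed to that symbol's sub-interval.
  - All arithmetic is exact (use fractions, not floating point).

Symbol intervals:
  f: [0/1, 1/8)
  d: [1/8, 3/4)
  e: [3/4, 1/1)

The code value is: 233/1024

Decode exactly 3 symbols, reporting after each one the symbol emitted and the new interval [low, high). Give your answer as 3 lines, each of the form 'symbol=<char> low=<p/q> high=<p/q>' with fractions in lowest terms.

Step 1: interval [0/1, 1/1), width = 1/1 - 0/1 = 1/1
  'f': [0/1 + 1/1*0/1, 0/1 + 1/1*1/8) = [0/1, 1/8)
  'd': [0/1 + 1/1*1/8, 0/1 + 1/1*3/4) = [1/8, 3/4) <- contains code 233/1024
  'e': [0/1 + 1/1*3/4, 0/1 + 1/1*1/1) = [3/4, 1/1)
  emit 'd', narrow to [1/8, 3/4)
Step 2: interval [1/8, 3/4), width = 3/4 - 1/8 = 5/8
  'f': [1/8 + 5/8*0/1, 1/8 + 5/8*1/8) = [1/8, 13/64)
  'd': [1/8 + 5/8*1/8, 1/8 + 5/8*3/4) = [13/64, 19/32) <- contains code 233/1024
  'e': [1/8 + 5/8*3/4, 1/8 + 5/8*1/1) = [19/32, 3/4)
  emit 'd', narrow to [13/64, 19/32)
Step 3: interval [13/64, 19/32), width = 19/32 - 13/64 = 25/64
  'f': [13/64 + 25/64*0/1, 13/64 + 25/64*1/8) = [13/64, 129/512) <- contains code 233/1024
  'd': [13/64 + 25/64*1/8, 13/64 + 25/64*3/4) = [129/512, 127/256)
  'e': [13/64 + 25/64*3/4, 13/64 + 25/64*1/1) = [127/256, 19/32)
  emit 'f', narrow to [13/64, 129/512)

Answer: symbol=d low=1/8 high=3/4
symbol=d low=13/64 high=19/32
symbol=f low=13/64 high=129/512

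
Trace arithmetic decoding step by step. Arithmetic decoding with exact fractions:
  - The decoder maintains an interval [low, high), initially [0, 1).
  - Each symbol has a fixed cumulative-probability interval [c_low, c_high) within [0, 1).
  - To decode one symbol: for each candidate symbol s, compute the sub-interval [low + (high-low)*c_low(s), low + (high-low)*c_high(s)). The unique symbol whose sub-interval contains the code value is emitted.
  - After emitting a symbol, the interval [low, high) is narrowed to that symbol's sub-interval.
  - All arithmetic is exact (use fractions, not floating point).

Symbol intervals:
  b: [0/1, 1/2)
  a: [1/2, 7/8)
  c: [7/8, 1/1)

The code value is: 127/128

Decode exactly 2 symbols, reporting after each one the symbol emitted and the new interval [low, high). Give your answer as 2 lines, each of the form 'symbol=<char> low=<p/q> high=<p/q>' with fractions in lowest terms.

Answer: symbol=c low=7/8 high=1/1
symbol=c low=63/64 high=1/1

Derivation:
Step 1: interval [0/1, 1/1), width = 1/1 - 0/1 = 1/1
  'b': [0/1 + 1/1*0/1, 0/1 + 1/1*1/2) = [0/1, 1/2)
  'a': [0/1 + 1/1*1/2, 0/1 + 1/1*7/8) = [1/2, 7/8)
  'c': [0/1 + 1/1*7/8, 0/1 + 1/1*1/1) = [7/8, 1/1) <- contains code 127/128
  emit 'c', narrow to [7/8, 1/1)
Step 2: interval [7/8, 1/1), width = 1/1 - 7/8 = 1/8
  'b': [7/8 + 1/8*0/1, 7/8 + 1/8*1/2) = [7/8, 15/16)
  'a': [7/8 + 1/8*1/2, 7/8 + 1/8*7/8) = [15/16, 63/64)
  'c': [7/8 + 1/8*7/8, 7/8 + 1/8*1/1) = [63/64, 1/1) <- contains code 127/128
  emit 'c', narrow to [63/64, 1/1)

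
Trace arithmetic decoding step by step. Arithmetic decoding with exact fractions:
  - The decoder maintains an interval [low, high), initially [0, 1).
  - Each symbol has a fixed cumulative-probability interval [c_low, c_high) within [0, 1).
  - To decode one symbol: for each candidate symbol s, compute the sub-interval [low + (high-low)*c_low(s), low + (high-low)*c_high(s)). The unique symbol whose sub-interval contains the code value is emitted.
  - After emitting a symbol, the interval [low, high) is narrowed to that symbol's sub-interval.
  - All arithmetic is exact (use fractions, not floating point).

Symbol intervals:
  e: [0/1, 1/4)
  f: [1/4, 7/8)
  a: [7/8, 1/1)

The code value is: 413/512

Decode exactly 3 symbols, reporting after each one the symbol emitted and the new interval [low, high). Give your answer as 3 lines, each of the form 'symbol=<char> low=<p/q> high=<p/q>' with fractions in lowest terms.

Answer: symbol=f low=1/4 high=7/8
symbol=a low=51/64 high=7/8
symbol=e low=51/64 high=209/256

Derivation:
Step 1: interval [0/1, 1/1), width = 1/1 - 0/1 = 1/1
  'e': [0/1 + 1/1*0/1, 0/1 + 1/1*1/4) = [0/1, 1/4)
  'f': [0/1 + 1/1*1/4, 0/1 + 1/1*7/8) = [1/4, 7/8) <- contains code 413/512
  'a': [0/1 + 1/1*7/8, 0/1 + 1/1*1/1) = [7/8, 1/1)
  emit 'f', narrow to [1/4, 7/8)
Step 2: interval [1/4, 7/8), width = 7/8 - 1/4 = 5/8
  'e': [1/4 + 5/8*0/1, 1/4 + 5/8*1/4) = [1/4, 13/32)
  'f': [1/4 + 5/8*1/4, 1/4 + 5/8*7/8) = [13/32, 51/64)
  'a': [1/4 + 5/8*7/8, 1/4 + 5/8*1/1) = [51/64, 7/8) <- contains code 413/512
  emit 'a', narrow to [51/64, 7/8)
Step 3: interval [51/64, 7/8), width = 7/8 - 51/64 = 5/64
  'e': [51/64 + 5/64*0/1, 51/64 + 5/64*1/4) = [51/64, 209/256) <- contains code 413/512
  'f': [51/64 + 5/64*1/4, 51/64 + 5/64*7/8) = [209/256, 443/512)
  'a': [51/64 + 5/64*7/8, 51/64 + 5/64*1/1) = [443/512, 7/8)
  emit 'e', narrow to [51/64, 209/256)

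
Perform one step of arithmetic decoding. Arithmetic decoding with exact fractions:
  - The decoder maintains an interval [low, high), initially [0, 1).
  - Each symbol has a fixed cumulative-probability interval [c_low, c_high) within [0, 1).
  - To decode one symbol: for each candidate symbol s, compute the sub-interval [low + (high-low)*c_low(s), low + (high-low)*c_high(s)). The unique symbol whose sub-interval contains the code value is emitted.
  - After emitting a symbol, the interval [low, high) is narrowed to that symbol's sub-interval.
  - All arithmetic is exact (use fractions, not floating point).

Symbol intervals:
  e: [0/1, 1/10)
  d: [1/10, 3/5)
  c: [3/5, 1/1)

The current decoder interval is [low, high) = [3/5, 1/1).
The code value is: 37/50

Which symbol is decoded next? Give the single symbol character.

Answer: d

Derivation:
Interval width = high − low = 1/1 − 3/5 = 2/5
Scaled code = (code − low) / width = (37/50 − 3/5) / 2/5 = 7/20
  e: [0/1, 1/10) 
  d: [1/10, 3/5) ← scaled code falls here ✓
  c: [3/5, 1/1) 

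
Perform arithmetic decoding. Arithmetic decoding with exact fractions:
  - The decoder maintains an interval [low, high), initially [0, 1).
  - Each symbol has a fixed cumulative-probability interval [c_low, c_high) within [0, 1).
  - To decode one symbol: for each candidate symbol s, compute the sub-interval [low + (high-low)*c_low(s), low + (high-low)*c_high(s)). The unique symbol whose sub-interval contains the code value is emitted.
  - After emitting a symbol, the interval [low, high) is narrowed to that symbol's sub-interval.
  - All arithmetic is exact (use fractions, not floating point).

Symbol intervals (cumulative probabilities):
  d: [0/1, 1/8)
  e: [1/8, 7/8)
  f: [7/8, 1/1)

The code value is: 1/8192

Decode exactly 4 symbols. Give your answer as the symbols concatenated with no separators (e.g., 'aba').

Answer: dddd

Derivation:
Step 1: interval [0/1, 1/1), width = 1/1 - 0/1 = 1/1
  'd': [0/1 + 1/1*0/1, 0/1 + 1/1*1/8) = [0/1, 1/8) <- contains code 1/8192
  'e': [0/1 + 1/1*1/8, 0/1 + 1/1*7/8) = [1/8, 7/8)
  'f': [0/1 + 1/1*7/8, 0/1 + 1/1*1/1) = [7/8, 1/1)
  emit 'd', narrow to [0/1, 1/8)
Step 2: interval [0/1, 1/8), width = 1/8 - 0/1 = 1/8
  'd': [0/1 + 1/8*0/1, 0/1 + 1/8*1/8) = [0/1, 1/64) <- contains code 1/8192
  'e': [0/1 + 1/8*1/8, 0/1 + 1/8*7/8) = [1/64, 7/64)
  'f': [0/1 + 1/8*7/8, 0/1 + 1/8*1/1) = [7/64, 1/8)
  emit 'd', narrow to [0/1, 1/64)
Step 3: interval [0/1, 1/64), width = 1/64 - 0/1 = 1/64
  'd': [0/1 + 1/64*0/1, 0/1 + 1/64*1/8) = [0/1, 1/512) <- contains code 1/8192
  'e': [0/1 + 1/64*1/8, 0/1 + 1/64*7/8) = [1/512, 7/512)
  'f': [0/1 + 1/64*7/8, 0/1 + 1/64*1/1) = [7/512, 1/64)
  emit 'd', narrow to [0/1, 1/512)
Step 4: interval [0/1, 1/512), width = 1/512 - 0/1 = 1/512
  'd': [0/1 + 1/512*0/1, 0/1 + 1/512*1/8) = [0/1, 1/4096) <- contains code 1/8192
  'e': [0/1 + 1/512*1/8, 0/1 + 1/512*7/8) = [1/4096, 7/4096)
  'f': [0/1 + 1/512*7/8, 0/1 + 1/512*1/1) = [7/4096, 1/512)
  emit 'd', narrow to [0/1, 1/4096)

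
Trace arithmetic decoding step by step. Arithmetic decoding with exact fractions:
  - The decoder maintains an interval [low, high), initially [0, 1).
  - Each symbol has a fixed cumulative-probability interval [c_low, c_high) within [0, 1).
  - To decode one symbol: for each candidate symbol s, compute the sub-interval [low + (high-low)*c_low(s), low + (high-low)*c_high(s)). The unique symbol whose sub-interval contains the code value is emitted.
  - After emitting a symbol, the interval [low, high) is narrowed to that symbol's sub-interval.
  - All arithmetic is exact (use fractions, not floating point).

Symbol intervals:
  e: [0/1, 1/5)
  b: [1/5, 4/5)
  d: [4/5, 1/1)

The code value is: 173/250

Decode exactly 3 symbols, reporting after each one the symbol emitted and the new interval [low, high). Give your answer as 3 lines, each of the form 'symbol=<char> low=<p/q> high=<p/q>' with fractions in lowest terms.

Step 1: interval [0/1, 1/1), width = 1/1 - 0/1 = 1/1
  'e': [0/1 + 1/1*0/1, 0/1 + 1/1*1/5) = [0/1, 1/5)
  'b': [0/1 + 1/1*1/5, 0/1 + 1/1*4/5) = [1/5, 4/5) <- contains code 173/250
  'd': [0/1 + 1/1*4/5, 0/1 + 1/1*1/1) = [4/5, 1/1)
  emit 'b', narrow to [1/5, 4/5)
Step 2: interval [1/5, 4/5), width = 4/5 - 1/5 = 3/5
  'e': [1/5 + 3/5*0/1, 1/5 + 3/5*1/5) = [1/5, 8/25)
  'b': [1/5 + 3/5*1/5, 1/5 + 3/5*4/5) = [8/25, 17/25)
  'd': [1/5 + 3/5*4/5, 1/5 + 3/5*1/1) = [17/25, 4/5) <- contains code 173/250
  emit 'd', narrow to [17/25, 4/5)
Step 3: interval [17/25, 4/5), width = 4/5 - 17/25 = 3/25
  'e': [17/25 + 3/25*0/1, 17/25 + 3/25*1/5) = [17/25, 88/125) <- contains code 173/250
  'b': [17/25 + 3/25*1/5, 17/25 + 3/25*4/5) = [88/125, 97/125)
  'd': [17/25 + 3/25*4/5, 17/25 + 3/25*1/1) = [97/125, 4/5)
  emit 'e', narrow to [17/25, 88/125)

Answer: symbol=b low=1/5 high=4/5
symbol=d low=17/25 high=4/5
symbol=e low=17/25 high=88/125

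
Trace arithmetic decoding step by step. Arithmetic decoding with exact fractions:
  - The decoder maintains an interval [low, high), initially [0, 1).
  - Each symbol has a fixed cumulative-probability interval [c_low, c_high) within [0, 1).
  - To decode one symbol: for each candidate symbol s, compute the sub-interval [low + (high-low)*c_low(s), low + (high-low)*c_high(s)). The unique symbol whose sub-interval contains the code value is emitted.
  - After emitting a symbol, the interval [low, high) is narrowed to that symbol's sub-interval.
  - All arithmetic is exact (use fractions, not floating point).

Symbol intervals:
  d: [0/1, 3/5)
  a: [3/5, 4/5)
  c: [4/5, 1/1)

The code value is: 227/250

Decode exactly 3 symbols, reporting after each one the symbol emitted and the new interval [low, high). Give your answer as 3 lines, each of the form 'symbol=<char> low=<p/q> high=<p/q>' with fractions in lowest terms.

Answer: symbol=c low=4/5 high=1/1
symbol=d low=4/5 high=23/25
symbol=c low=112/125 high=23/25

Derivation:
Step 1: interval [0/1, 1/1), width = 1/1 - 0/1 = 1/1
  'd': [0/1 + 1/1*0/1, 0/1 + 1/1*3/5) = [0/1, 3/5)
  'a': [0/1 + 1/1*3/5, 0/1 + 1/1*4/5) = [3/5, 4/5)
  'c': [0/1 + 1/1*4/5, 0/1 + 1/1*1/1) = [4/5, 1/1) <- contains code 227/250
  emit 'c', narrow to [4/5, 1/1)
Step 2: interval [4/5, 1/1), width = 1/1 - 4/5 = 1/5
  'd': [4/5 + 1/5*0/1, 4/5 + 1/5*3/5) = [4/5, 23/25) <- contains code 227/250
  'a': [4/5 + 1/5*3/5, 4/5 + 1/5*4/5) = [23/25, 24/25)
  'c': [4/5 + 1/5*4/5, 4/5 + 1/5*1/1) = [24/25, 1/1)
  emit 'd', narrow to [4/5, 23/25)
Step 3: interval [4/5, 23/25), width = 23/25 - 4/5 = 3/25
  'd': [4/5 + 3/25*0/1, 4/5 + 3/25*3/5) = [4/5, 109/125)
  'a': [4/5 + 3/25*3/5, 4/5 + 3/25*4/5) = [109/125, 112/125)
  'c': [4/5 + 3/25*4/5, 4/5 + 3/25*1/1) = [112/125, 23/25) <- contains code 227/250
  emit 'c', narrow to [112/125, 23/25)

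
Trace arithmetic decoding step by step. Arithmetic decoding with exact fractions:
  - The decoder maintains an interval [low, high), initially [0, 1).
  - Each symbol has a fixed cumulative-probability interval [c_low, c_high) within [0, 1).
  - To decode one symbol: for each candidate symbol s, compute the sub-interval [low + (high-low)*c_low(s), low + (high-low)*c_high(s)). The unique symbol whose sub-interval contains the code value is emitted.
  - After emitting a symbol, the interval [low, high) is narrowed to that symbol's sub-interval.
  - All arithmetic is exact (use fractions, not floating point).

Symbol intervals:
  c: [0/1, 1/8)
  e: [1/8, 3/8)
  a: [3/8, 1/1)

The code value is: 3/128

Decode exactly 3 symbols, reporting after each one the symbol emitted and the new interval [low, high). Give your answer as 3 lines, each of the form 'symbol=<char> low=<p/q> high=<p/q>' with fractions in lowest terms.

Answer: symbol=c low=0/1 high=1/8
symbol=e low=1/64 high=3/64
symbol=e low=5/256 high=7/256

Derivation:
Step 1: interval [0/1, 1/1), width = 1/1 - 0/1 = 1/1
  'c': [0/1 + 1/1*0/1, 0/1 + 1/1*1/8) = [0/1, 1/8) <- contains code 3/128
  'e': [0/1 + 1/1*1/8, 0/1 + 1/1*3/8) = [1/8, 3/8)
  'a': [0/1 + 1/1*3/8, 0/1 + 1/1*1/1) = [3/8, 1/1)
  emit 'c', narrow to [0/1, 1/8)
Step 2: interval [0/1, 1/8), width = 1/8 - 0/1 = 1/8
  'c': [0/1 + 1/8*0/1, 0/1 + 1/8*1/8) = [0/1, 1/64)
  'e': [0/1 + 1/8*1/8, 0/1 + 1/8*3/8) = [1/64, 3/64) <- contains code 3/128
  'a': [0/1 + 1/8*3/8, 0/1 + 1/8*1/1) = [3/64, 1/8)
  emit 'e', narrow to [1/64, 3/64)
Step 3: interval [1/64, 3/64), width = 3/64 - 1/64 = 1/32
  'c': [1/64 + 1/32*0/1, 1/64 + 1/32*1/8) = [1/64, 5/256)
  'e': [1/64 + 1/32*1/8, 1/64 + 1/32*3/8) = [5/256, 7/256) <- contains code 3/128
  'a': [1/64 + 1/32*3/8, 1/64 + 1/32*1/1) = [7/256, 3/64)
  emit 'e', narrow to [5/256, 7/256)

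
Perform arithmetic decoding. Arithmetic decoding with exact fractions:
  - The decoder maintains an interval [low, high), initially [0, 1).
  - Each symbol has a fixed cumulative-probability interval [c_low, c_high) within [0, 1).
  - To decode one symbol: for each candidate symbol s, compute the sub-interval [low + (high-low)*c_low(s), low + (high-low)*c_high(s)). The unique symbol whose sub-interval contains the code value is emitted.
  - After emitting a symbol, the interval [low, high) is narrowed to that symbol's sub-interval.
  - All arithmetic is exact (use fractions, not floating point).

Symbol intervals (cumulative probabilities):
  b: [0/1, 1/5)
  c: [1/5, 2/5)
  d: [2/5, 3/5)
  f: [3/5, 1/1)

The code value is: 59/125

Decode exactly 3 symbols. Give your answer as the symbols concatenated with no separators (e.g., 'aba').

Answer: dcf

Derivation:
Step 1: interval [0/1, 1/1), width = 1/1 - 0/1 = 1/1
  'b': [0/1 + 1/1*0/1, 0/1 + 1/1*1/5) = [0/1, 1/5)
  'c': [0/1 + 1/1*1/5, 0/1 + 1/1*2/5) = [1/5, 2/5)
  'd': [0/1 + 1/1*2/5, 0/1 + 1/1*3/5) = [2/5, 3/5) <- contains code 59/125
  'f': [0/1 + 1/1*3/5, 0/1 + 1/1*1/1) = [3/5, 1/1)
  emit 'd', narrow to [2/5, 3/5)
Step 2: interval [2/5, 3/5), width = 3/5 - 2/5 = 1/5
  'b': [2/5 + 1/5*0/1, 2/5 + 1/5*1/5) = [2/5, 11/25)
  'c': [2/5 + 1/5*1/5, 2/5 + 1/5*2/5) = [11/25, 12/25) <- contains code 59/125
  'd': [2/5 + 1/5*2/5, 2/5 + 1/5*3/5) = [12/25, 13/25)
  'f': [2/5 + 1/5*3/5, 2/5 + 1/5*1/1) = [13/25, 3/5)
  emit 'c', narrow to [11/25, 12/25)
Step 3: interval [11/25, 12/25), width = 12/25 - 11/25 = 1/25
  'b': [11/25 + 1/25*0/1, 11/25 + 1/25*1/5) = [11/25, 56/125)
  'c': [11/25 + 1/25*1/5, 11/25 + 1/25*2/5) = [56/125, 57/125)
  'd': [11/25 + 1/25*2/5, 11/25 + 1/25*3/5) = [57/125, 58/125)
  'f': [11/25 + 1/25*3/5, 11/25 + 1/25*1/1) = [58/125, 12/25) <- contains code 59/125
  emit 'f', narrow to [58/125, 12/25)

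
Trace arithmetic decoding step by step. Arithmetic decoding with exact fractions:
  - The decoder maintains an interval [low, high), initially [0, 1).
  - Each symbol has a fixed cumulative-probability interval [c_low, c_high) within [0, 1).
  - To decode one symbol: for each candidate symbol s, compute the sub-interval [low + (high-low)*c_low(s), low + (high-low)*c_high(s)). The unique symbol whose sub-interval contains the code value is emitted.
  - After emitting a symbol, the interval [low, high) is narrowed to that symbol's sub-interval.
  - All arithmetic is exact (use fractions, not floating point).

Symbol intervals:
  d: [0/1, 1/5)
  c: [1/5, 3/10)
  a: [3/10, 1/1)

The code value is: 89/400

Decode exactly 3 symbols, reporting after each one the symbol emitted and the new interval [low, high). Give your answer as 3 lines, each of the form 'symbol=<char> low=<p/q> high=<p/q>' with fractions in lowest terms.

Answer: symbol=c low=1/5 high=3/10
symbol=c low=11/50 high=23/100
symbol=c low=111/500 high=223/1000

Derivation:
Step 1: interval [0/1, 1/1), width = 1/1 - 0/1 = 1/1
  'd': [0/1 + 1/1*0/1, 0/1 + 1/1*1/5) = [0/1, 1/5)
  'c': [0/1 + 1/1*1/5, 0/1 + 1/1*3/10) = [1/5, 3/10) <- contains code 89/400
  'a': [0/1 + 1/1*3/10, 0/1 + 1/1*1/1) = [3/10, 1/1)
  emit 'c', narrow to [1/5, 3/10)
Step 2: interval [1/5, 3/10), width = 3/10 - 1/5 = 1/10
  'd': [1/5 + 1/10*0/1, 1/5 + 1/10*1/5) = [1/5, 11/50)
  'c': [1/5 + 1/10*1/5, 1/5 + 1/10*3/10) = [11/50, 23/100) <- contains code 89/400
  'a': [1/5 + 1/10*3/10, 1/5 + 1/10*1/1) = [23/100, 3/10)
  emit 'c', narrow to [11/50, 23/100)
Step 3: interval [11/50, 23/100), width = 23/100 - 11/50 = 1/100
  'd': [11/50 + 1/100*0/1, 11/50 + 1/100*1/5) = [11/50, 111/500)
  'c': [11/50 + 1/100*1/5, 11/50 + 1/100*3/10) = [111/500, 223/1000) <- contains code 89/400
  'a': [11/50 + 1/100*3/10, 11/50 + 1/100*1/1) = [223/1000, 23/100)
  emit 'c', narrow to [111/500, 223/1000)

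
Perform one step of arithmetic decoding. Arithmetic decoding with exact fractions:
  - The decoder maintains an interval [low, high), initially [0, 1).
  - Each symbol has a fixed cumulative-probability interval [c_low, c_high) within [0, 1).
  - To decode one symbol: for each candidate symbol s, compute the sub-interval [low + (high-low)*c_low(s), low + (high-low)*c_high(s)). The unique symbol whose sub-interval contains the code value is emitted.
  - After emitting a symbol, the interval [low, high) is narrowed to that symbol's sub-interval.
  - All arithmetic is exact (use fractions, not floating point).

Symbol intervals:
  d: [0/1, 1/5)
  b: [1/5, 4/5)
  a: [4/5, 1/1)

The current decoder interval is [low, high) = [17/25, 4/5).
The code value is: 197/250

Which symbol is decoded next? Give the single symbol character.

Answer: a

Derivation:
Interval width = high − low = 4/5 − 17/25 = 3/25
Scaled code = (code − low) / width = (197/250 − 17/25) / 3/25 = 9/10
  d: [0/1, 1/5) 
  b: [1/5, 4/5) 
  a: [4/5, 1/1) ← scaled code falls here ✓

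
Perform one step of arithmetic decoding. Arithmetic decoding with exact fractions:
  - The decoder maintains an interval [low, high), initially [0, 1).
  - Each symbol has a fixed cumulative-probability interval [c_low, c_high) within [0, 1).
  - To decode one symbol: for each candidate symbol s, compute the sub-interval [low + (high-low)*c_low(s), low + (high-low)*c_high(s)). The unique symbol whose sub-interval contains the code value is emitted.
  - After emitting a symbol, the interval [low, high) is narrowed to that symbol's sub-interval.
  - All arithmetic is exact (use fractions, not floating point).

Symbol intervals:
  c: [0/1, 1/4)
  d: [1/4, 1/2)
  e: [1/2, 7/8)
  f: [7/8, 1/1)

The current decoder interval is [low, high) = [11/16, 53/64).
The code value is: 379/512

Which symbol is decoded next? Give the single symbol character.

Interval width = high − low = 53/64 − 11/16 = 9/64
Scaled code = (code − low) / width = (379/512 − 11/16) / 9/64 = 3/8
  c: [0/1, 1/4) 
  d: [1/4, 1/2) ← scaled code falls here ✓
  e: [1/2, 7/8) 
  f: [7/8, 1/1) 

Answer: d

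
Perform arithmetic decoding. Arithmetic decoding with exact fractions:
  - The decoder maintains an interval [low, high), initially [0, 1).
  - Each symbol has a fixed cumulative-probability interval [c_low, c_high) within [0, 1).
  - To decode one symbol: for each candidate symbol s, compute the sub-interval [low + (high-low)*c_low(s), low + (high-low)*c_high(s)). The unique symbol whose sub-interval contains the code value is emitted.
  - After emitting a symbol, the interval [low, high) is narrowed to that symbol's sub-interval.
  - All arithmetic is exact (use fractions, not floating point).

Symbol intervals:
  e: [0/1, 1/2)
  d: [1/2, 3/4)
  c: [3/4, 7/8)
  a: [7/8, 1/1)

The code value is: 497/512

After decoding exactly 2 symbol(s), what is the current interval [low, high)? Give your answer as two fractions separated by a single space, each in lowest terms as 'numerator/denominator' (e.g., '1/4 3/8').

Answer: 31/32 63/64

Derivation:
Step 1: interval [0/1, 1/1), width = 1/1 - 0/1 = 1/1
  'e': [0/1 + 1/1*0/1, 0/1 + 1/1*1/2) = [0/1, 1/2)
  'd': [0/1 + 1/1*1/2, 0/1 + 1/1*3/4) = [1/2, 3/4)
  'c': [0/1 + 1/1*3/4, 0/1 + 1/1*7/8) = [3/4, 7/8)
  'a': [0/1 + 1/1*7/8, 0/1 + 1/1*1/1) = [7/8, 1/1) <- contains code 497/512
  emit 'a', narrow to [7/8, 1/1)
Step 2: interval [7/8, 1/1), width = 1/1 - 7/8 = 1/8
  'e': [7/8 + 1/8*0/1, 7/8 + 1/8*1/2) = [7/8, 15/16)
  'd': [7/8 + 1/8*1/2, 7/8 + 1/8*3/4) = [15/16, 31/32)
  'c': [7/8 + 1/8*3/4, 7/8 + 1/8*7/8) = [31/32, 63/64) <- contains code 497/512
  'a': [7/8 + 1/8*7/8, 7/8 + 1/8*1/1) = [63/64, 1/1)
  emit 'c', narrow to [31/32, 63/64)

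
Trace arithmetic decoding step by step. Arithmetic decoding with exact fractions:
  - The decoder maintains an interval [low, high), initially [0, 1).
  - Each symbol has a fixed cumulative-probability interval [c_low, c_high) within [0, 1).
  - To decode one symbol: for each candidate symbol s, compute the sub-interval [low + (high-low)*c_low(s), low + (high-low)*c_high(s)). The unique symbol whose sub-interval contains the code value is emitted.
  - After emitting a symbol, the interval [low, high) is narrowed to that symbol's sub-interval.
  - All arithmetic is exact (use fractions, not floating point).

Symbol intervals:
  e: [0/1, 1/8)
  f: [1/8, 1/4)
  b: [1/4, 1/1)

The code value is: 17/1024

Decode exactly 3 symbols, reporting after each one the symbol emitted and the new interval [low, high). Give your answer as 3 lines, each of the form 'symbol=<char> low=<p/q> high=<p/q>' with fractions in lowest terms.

Step 1: interval [0/1, 1/1), width = 1/1 - 0/1 = 1/1
  'e': [0/1 + 1/1*0/1, 0/1 + 1/1*1/8) = [0/1, 1/8) <- contains code 17/1024
  'f': [0/1 + 1/1*1/8, 0/1 + 1/1*1/4) = [1/8, 1/4)
  'b': [0/1 + 1/1*1/4, 0/1 + 1/1*1/1) = [1/4, 1/1)
  emit 'e', narrow to [0/1, 1/8)
Step 2: interval [0/1, 1/8), width = 1/8 - 0/1 = 1/8
  'e': [0/1 + 1/8*0/1, 0/1 + 1/8*1/8) = [0/1, 1/64)
  'f': [0/1 + 1/8*1/8, 0/1 + 1/8*1/4) = [1/64, 1/32) <- contains code 17/1024
  'b': [0/1 + 1/8*1/4, 0/1 + 1/8*1/1) = [1/32, 1/8)
  emit 'f', narrow to [1/64, 1/32)
Step 3: interval [1/64, 1/32), width = 1/32 - 1/64 = 1/64
  'e': [1/64 + 1/64*0/1, 1/64 + 1/64*1/8) = [1/64, 9/512) <- contains code 17/1024
  'f': [1/64 + 1/64*1/8, 1/64 + 1/64*1/4) = [9/512, 5/256)
  'b': [1/64 + 1/64*1/4, 1/64 + 1/64*1/1) = [5/256, 1/32)
  emit 'e', narrow to [1/64, 9/512)

Answer: symbol=e low=0/1 high=1/8
symbol=f low=1/64 high=1/32
symbol=e low=1/64 high=9/512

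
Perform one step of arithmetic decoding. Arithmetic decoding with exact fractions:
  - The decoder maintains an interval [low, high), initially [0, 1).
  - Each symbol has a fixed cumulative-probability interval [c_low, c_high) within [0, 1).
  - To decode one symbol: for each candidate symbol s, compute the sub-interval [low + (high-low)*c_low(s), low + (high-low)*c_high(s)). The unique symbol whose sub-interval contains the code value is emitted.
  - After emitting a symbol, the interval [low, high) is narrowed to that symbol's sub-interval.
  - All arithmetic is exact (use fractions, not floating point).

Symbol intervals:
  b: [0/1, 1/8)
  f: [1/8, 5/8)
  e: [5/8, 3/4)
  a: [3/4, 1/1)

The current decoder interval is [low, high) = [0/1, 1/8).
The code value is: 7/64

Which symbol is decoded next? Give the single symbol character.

Answer: a

Derivation:
Interval width = high − low = 1/8 − 0/1 = 1/8
Scaled code = (code − low) / width = (7/64 − 0/1) / 1/8 = 7/8
  b: [0/1, 1/8) 
  f: [1/8, 5/8) 
  e: [5/8, 3/4) 
  a: [3/4, 1/1) ← scaled code falls here ✓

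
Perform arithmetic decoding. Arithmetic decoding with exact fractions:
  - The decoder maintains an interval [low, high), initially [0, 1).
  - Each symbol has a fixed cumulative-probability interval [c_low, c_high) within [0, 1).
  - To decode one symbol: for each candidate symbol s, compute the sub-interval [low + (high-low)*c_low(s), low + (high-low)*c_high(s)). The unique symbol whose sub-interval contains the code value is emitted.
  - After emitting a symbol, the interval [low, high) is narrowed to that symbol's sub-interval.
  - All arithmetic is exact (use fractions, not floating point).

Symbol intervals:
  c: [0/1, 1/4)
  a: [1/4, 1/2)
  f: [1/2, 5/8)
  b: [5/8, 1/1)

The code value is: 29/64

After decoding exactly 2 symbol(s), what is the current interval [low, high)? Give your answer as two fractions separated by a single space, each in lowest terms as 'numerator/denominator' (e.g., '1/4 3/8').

Answer: 13/32 1/2

Derivation:
Step 1: interval [0/1, 1/1), width = 1/1 - 0/1 = 1/1
  'c': [0/1 + 1/1*0/1, 0/1 + 1/1*1/4) = [0/1, 1/4)
  'a': [0/1 + 1/1*1/4, 0/1 + 1/1*1/2) = [1/4, 1/2) <- contains code 29/64
  'f': [0/1 + 1/1*1/2, 0/1 + 1/1*5/8) = [1/2, 5/8)
  'b': [0/1 + 1/1*5/8, 0/1 + 1/1*1/1) = [5/8, 1/1)
  emit 'a', narrow to [1/4, 1/2)
Step 2: interval [1/4, 1/2), width = 1/2 - 1/4 = 1/4
  'c': [1/4 + 1/4*0/1, 1/4 + 1/4*1/4) = [1/4, 5/16)
  'a': [1/4 + 1/4*1/4, 1/4 + 1/4*1/2) = [5/16, 3/8)
  'f': [1/4 + 1/4*1/2, 1/4 + 1/4*5/8) = [3/8, 13/32)
  'b': [1/4 + 1/4*5/8, 1/4 + 1/4*1/1) = [13/32, 1/2) <- contains code 29/64
  emit 'b', narrow to [13/32, 1/2)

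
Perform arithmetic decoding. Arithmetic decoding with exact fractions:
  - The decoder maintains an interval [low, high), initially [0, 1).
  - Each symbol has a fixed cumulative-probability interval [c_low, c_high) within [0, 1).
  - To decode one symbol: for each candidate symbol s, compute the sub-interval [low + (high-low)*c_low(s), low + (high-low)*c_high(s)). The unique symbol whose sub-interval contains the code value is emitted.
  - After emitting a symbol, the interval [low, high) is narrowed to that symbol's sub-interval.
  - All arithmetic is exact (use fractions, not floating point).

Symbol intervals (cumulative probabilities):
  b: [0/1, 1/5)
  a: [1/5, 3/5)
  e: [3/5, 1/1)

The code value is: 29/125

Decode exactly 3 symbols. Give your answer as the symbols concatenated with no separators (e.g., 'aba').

Step 1: interval [0/1, 1/1), width = 1/1 - 0/1 = 1/1
  'b': [0/1 + 1/1*0/1, 0/1 + 1/1*1/5) = [0/1, 1/5)
  'a': [0/1 + 1/1*1/5, 0/1 + 1/1*3/5) = [1/5, 3/5) <- contains code 29/125
  'e': [0/1 + 1/1*3/5, 0/1 + 1/1*1/1) = [3/5, 1/1)
  emit 'a', narrow to [1/5, 3/5)
Step 2: interval [1/5, 3/5), width = 3/5 - 1/5 = 2/5
  'b': [1/5 + 2/5*0/1, 1/5 + 2/5*1/5) = [1/5, 7/25) <- contains code 29/125
  'a': [1/5 + 2/5*1/5, 1/5 + 2/5*3/5) = [7/25, 11/25)
  'e': [1/5 + 2/5*3/5, 1/5 + 2/5*1/1) = [11/25, 3/5)
  emit 'b', narrow to [1/5, 7/25)
Step 3: interval [1/5, 7/25), width = 7/25 - 1/5 = 2/25
  'b': [1/5 + 2/25*0/1, 1/5 + 2/25*1/5) = [1/5, 27/125)
  'a': [1/5 + 2/25*1/5, 1/5 + 2/25*3/5) = [27/125, 31/125) <- contains code 29/125
  'e': [1/5 + 2/25*3/5, 1/5 + 2/25*1/1) = [31/125, 7/25)
  emit 'a', narrow to [27/125, 31/125)

Answer: aba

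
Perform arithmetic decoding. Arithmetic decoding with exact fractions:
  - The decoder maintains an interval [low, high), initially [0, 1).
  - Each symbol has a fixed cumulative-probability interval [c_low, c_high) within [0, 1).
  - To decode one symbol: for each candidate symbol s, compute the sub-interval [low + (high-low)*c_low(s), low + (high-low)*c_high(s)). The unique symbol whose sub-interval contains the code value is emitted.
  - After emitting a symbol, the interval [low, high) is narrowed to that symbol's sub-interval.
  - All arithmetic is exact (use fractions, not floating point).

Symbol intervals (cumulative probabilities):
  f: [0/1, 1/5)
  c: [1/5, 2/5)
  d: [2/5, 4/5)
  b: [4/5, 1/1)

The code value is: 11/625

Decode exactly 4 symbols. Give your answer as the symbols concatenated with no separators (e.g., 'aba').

Answer: ffdf

Derivation:
Step 1: interval [0/1, 1/1), width = 1/1 - 0/1 = 1/1
  'f': [0/1 + 1/1*0/1, 0/1 + 1/1*1/5) = [0/1, 1/5) <- contains code 11/625
  'c': [0/1 + 1/1*1/5, 0/1 + 1/1*2/5) = [1/5, 2/5)
  'd': [0/1 + 1/1*2/5, 0/1 + 1/1*4/5) = [2/5, 4/5)
  'b': [0/1 + 1/1*4/5, 0/1 + 1/1*1/1) = [4/5, 1/1)
  emit 'f', narrow to [0/1, 1/5)
Step 2: interval [0/1, 1/5), width = 1/5 - 0/1 = 1/5
  'f': [0/1 + 1/5*0/1, 0/1 + 1/5*1/5) = [0/1, 1/25) <- contains code 11/625
  'c': [0/1 + 1/5*1/5, 0/1 + 1/5*2/5) = [1/25, 2/25)
  'd': [0/1 + 1/5*2/5, 0/1 + 1/5*4/5) = [2/25, 4/25)
  'b': [0/1 + 1/5*4/5, 0/1 + 1/5*1/1) = [4/25, 1/5)
  emit 'f', narrow to [0/1, 1/25)
Step 3: interval [0/1, 1/25), width = 1/25 - 0/1 = 1/25
  'f': [0/1 + 1/25*0/1, 0/1 + 1/25*1/5) = [0/1, 1/125)
  'c': [0/1 + 1/25*1/5, 0/1 + 1/25*2/5) = [1/125, 2/125)
  'd': [0/1 + 1/25*2/5, 0/1 + 1/25*4/5) = [2/125, 4/125) <- contains code 11/625
  'b': [0/1 + 1/25*4/5, 0/1 + 1/25*1/1) = [4/125, 1/25)
  emit 'd', narrow to [2/125, 4/125)
Step 4: interval [2/125, 4/125), width = 4/125 - 2/125 = 2/125
  'f': [2/125 + 2/125*0/1, 2/125 + 2/125*1/5) = [2/125, 12/625) <- contains code 11/625
  'c': [2/125 + 2/125*1/5, 2/125 + 2/125*2/5) = [12/625, 14/625)
  'd': [2/125 + 2/125*2/5, 2/125 + 2/125*4/5) = [14/625, 18/625)
  'b': [2/125 + 2/125*4/5, 2/125 + 2/125*1/1) = [18/625, 4/125)
  emit 'f', narrow to [2/125, 12/625)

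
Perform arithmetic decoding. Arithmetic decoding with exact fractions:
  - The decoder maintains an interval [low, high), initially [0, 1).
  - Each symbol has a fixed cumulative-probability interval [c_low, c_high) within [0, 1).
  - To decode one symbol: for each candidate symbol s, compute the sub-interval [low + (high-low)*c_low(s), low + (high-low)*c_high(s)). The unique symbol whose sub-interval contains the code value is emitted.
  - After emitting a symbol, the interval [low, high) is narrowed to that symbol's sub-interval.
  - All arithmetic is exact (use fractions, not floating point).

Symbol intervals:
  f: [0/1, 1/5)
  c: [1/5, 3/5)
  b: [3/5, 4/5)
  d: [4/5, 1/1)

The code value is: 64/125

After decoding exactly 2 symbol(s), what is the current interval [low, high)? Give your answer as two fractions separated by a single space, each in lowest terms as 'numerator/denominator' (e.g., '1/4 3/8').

Answer: 11/25 13/25

Derivation:
Step 1: interval [0/1, 1/1), width = 1/1 - 0/1 = 1/1
  'f': [0/1 + 1/1*0/1, 0/1 + 1/1*1/5) = [0/1, 1/5)
  'c': [0/1 + 1/1*1/5, 0/1 + 1/1*3/5) = [1/5, 3/5) <- contains code 64/125
  'b': [0/1 + 1/1*3/5, 0/1 + 1/1*4/5) = [3/5, 4/5)
  'd': [0/1 + 1/1*4/5, 0/1 + 1/1*1/1) = [4/5, 1/1)
  emit 'c', narrow to [1/5, 3/5)
Step 2: interval [1/5, 3/5), width = 3/5 - 1/5 = 2/5
  'f': [1/5 + 2/5*0/1, 1/5 + 2/5*1/5) = [1/5, 7/25)
  'c': [1/5 + 2/5*1/5, 1/5 + 2/5*3/5) = [7/25, 11/25)
  'b': [1/5 + 2/5*3/5, 1/5 + 2/5*4/5) = [11/25, 13/25) <- contains code 64/125
  'd': [1/5 + 2/5*4/5, 1/5 + 2/5*1/1) = [13/25, 3/5)
  emit 'b', narrow to [11/25, 13/25)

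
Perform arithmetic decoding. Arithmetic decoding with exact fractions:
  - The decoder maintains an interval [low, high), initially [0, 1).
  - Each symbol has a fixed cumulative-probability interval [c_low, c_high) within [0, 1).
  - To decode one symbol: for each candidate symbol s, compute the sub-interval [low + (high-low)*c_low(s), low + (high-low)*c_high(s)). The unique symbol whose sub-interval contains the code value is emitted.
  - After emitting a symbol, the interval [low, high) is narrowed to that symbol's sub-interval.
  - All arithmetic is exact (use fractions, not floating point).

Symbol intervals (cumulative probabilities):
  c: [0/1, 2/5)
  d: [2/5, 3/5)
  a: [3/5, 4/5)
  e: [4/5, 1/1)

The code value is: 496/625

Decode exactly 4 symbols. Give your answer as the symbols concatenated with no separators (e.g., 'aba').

Answer: aeec

Derivation:
Step 1: interval [0/1, 1/1), width = 1/1 - 0/1 = 1/1
  'c': [0/1 + 1/1*0/1, 0/1 + 1/1*2/5) = [0/1, 2/5)
  'd': [0/1 + 1/1*2/5, 0/1 + 1/1*3/5) = [2/5, 3/5)
  'a': [0/1 + 1/1*3/5, 0/1 + 1/1*4/5) = [3/5, 4/5) <- contains code 496/625
  'e': [0/1 + 1/1*4/5, 0/1 + 1/1*1/1) = [4/5, 1/1)
  emit 'a', narrow to [3/5, 4/5)
Step 2: interval [3/5, 4/5), width = 4/5 - 3/5 = 1/5
  'c': [3/5 + 1/5*0/1, 3/5 + 1/5*2/5) = [3/5, 17/25)
  'd': [3/5 + 1/5*2/5, 3/5 + 1/5*3/5) = [17/25, 18/25)
  'a': [3/5 + 1/5*3/5, 3/5 + 1/5*4/5) = [18/25, 19/25)
  'e': [3/5 + 1/5*4/5, 3/5 + 1/5*1/1) = [19/25, 4/5) <- contains code 496/625
  emit 'e', narrow to [19/25, 4/5)
Step 3: interval [19/25, 4/5), width = 4/5 - 19/25 = 1/25
  'c': [19/25 + 1/25*0/1, 19/25 + 1/25*2/5) = [19/25, 97/125)
  'd': [19/25 + 1/25*2/5, 19/25 + 1/25*3/5) = [97/125, 98/125)
  'a': [19/25 + 1/25*3/5, 19/25 + 1/25*4/5) = [98/125, 99/125)
  'e': [19/25 + 1/25*4/5, 19/25 + 1/25*1/1) = [99/125, 4/5) <- contains code 496/625
  emit 'e', narrow to [99/125, 4/5)
Step 4: interval [99/125, 4/5), width = 4/5 - 99/125 = 1/125
  'c': [99/125 + 1/125*0/1, 99/125 + 1/125*2/5) = [99/125, 497/625) <- contains code 496/625
  'd': [99/125 + 1/125*2/5, 99/125 + 1/125*3/5) = [497/625, 498/625)
  'a': [99/125 + 1/125*3/5, 99/125 + 1/125*4/5) = [498/625, 499/625)
  'e': [99/125 + 1/125*4/5, 99/125 + 1/125*1/1) = [499/625, 4/5)
  emit 'c', narrow to [99/125, 497/625)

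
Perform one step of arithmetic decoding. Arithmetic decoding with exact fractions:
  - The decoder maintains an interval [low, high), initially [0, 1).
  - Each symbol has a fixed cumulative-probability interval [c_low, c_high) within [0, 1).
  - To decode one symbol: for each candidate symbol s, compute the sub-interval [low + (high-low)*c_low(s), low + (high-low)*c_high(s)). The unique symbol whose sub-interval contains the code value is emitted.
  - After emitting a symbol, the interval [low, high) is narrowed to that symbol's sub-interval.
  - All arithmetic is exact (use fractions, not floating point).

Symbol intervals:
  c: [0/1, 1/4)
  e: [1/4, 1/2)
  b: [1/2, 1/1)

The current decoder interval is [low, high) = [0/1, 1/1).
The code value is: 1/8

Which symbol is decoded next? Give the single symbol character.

Answer: c

Derivation:
Interval width = high − low = 1/1 − 0/1 = 1/1
Scaled code = (code − low) / width = (1/8 − 0/1) / 1/1 = 1/8
  c: [0/1, 1/4) ← scaled code falls here ✓
  e: [1/4, 1/2) 
  b: [1/2, 1/1) 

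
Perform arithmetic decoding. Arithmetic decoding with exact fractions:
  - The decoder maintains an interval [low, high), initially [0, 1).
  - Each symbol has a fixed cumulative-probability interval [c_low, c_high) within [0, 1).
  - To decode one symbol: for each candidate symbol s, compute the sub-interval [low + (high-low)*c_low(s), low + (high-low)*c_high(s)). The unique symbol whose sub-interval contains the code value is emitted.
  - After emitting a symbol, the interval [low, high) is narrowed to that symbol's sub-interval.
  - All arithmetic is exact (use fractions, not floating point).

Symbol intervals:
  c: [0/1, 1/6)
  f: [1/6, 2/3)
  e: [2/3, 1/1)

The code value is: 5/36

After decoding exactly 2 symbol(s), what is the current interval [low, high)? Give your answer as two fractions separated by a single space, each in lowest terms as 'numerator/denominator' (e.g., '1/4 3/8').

Answer: 1/9 1/6

Derivation:
Step 1: interval [0/1, 1/1), width = 1/1 - 0/1 = 1/1
  'c': [0/1 + 1/1*0/1, 0/1 + 1/1*1/6) = [0/1, 1/6) <- contains code 5/36
  'f': [0/1 + 1/1*1/6, 0/1 + 1/1*2/3) = [1/6, 2/3)
  'e': [0/1 + 1/1*2/3, 0/1 + 1/1*1/1) = [2/3, 1/1)
  emit 'c', narrow to [0/1, 1/6)
Step 2: interval [0/1, 1/6), width = 1/6 - 0/1 = 1/6
  'c': [0/1 + 1/6*0/1, 0/1 + 1/6*1/6) = [0/1, 1/36)
  'f': [0/1 + 1/6*1/6, 0/1 + 1/6*2/3) = [1/36, 1/9)
  'e': [0/1 + 1/6*2/3, 0/1 + 1/6*1/1) = [1/9, 1/6) <- contains code 5/36
  emit 'e', narrow to [1/9, 1/6)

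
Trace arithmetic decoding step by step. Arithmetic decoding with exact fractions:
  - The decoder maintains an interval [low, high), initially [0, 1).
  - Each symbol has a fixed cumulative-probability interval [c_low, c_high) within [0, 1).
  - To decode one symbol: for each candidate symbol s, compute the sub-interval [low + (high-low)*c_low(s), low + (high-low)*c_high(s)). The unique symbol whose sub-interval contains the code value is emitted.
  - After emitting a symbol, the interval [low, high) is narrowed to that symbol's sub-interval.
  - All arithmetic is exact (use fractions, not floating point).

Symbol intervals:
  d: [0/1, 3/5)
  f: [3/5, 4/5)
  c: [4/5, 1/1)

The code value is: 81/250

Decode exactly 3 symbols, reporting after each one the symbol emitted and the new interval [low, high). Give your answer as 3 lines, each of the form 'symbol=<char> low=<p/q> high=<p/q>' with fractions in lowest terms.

Step 1: interval [0/1, 1/1), width = 1/1 - 0/1 = 1/1
  'd': [0/1 + 1/1*0/1, 0/1 + 1/1*3/5) = [0/1, 3/5) <- contains code 81/250
  'f': [0/1 + 1/1*3/5, 0/1 + 1/1*4/5) = [3/5, 4/5)
  'c': [0/1 + 1/1*4/5, 0/1 + 1/1*1/1) = [4/5, 1/1)
  emit 'd', narrow to [0/1, 3/5)
Step 2: interval [0/1, 3/5), width = 3/5 - 0/1 = 3/5
  'd': [0/1 + 3/5*0/1, 0/1 + 3/5*3/5) = [0/1, 9/25) <- contains code 81/250
  'f': [0/1 + 3/5*3/5, 0/1 + 3/5*4/5) = [9/25, 12/25)
  'c': [0/1 + 3/5*4/5, 0/1 + 3/5*1/1) = [12/25, 3/5)
  emit 'd', narrow to [0/1, 9/25)
Step 3: interval [0/1, 9/25), width = 9/25 - 0/1 = 9/25
  'd': [0/1 + 9/25*0/1, 0/1 + 9/25*3/5) = [0/1, 27/125)
  'f': [0/1 + 9/25*3/5, 0/1 + 9/25*4/5) = [27/125, 36/125)
  'c': [0/1 + 9/25*4/5, 0/1 + 9/25*1/1) = [36/125, 9/25) <- contains code 81/250
  emit 'c', narrow to [36/125, 9/25)

Answer: symbol=d low=0/1 high=3/5
symbol=d low=0/1 high=9/25
symbol=c low=36/125 high=9/25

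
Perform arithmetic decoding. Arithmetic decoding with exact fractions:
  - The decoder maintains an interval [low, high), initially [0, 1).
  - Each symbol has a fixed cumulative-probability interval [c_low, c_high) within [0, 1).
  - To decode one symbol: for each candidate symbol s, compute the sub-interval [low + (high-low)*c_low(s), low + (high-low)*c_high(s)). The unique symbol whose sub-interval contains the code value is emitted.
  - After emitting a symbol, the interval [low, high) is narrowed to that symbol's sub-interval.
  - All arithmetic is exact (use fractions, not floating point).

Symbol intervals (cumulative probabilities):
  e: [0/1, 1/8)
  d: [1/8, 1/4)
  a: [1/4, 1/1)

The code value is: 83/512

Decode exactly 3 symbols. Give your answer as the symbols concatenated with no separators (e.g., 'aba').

Answer: dae

Derivation:
Step 1: interval [0/1, 1/1), width = 1/1 - 0/1 = 1/1
  'e': [0/1 + 1/1*0/1, 0/1 + 1/1*1/8) = [0/1, 1/8)
  'd': [0/1 + 1/1*1/8, 0/1 + 1/1*1/4) = [1/8, 1/4) <- contains code 83/512
  'a': [0/1 + 1/1*1/4, 0/1 + 1/1*1/1) = [1/4, 1/1)
  emit 'd', narrow to [1/8, 1/4)
Step 2: interval [1/8, 1/4), width = 1/4 - 1/8 = 1/8
  'e': [1/8 + 1/8*0/1, 1/8 + 1/8*1/8) = [1/8, 9/64)
  'd': [1/8 + 1/8*1/8, 1/8 + 1/8*1/4) = [9/64, 5/32)
  'a': [1/8 + 1/8*1/4, 1/8 + 1/8*1/1) = [5/32, 1/4) <- contains code 83/512
  emit 'a', narrow to [5/32, 1/4)
Step 3: interval [5/32, 1/4), width = 1/4 - 5/32 = 3/32
  'e': [5/32 + 3/32*0/1, 5/32 + 3/32*1/8) = [5/32, 43/256) <- contains code 83/512
  'd': [5/32 + 3/32*1/8, 5/32 + 3/32*1/4) = [43/256, 23/128)
  'a': [5/32 + 3/32*1/4, 5/32 + 3/32*1/1) = [23/128, 1/4)
  emit 'e', narrow to [5/32, 43/256)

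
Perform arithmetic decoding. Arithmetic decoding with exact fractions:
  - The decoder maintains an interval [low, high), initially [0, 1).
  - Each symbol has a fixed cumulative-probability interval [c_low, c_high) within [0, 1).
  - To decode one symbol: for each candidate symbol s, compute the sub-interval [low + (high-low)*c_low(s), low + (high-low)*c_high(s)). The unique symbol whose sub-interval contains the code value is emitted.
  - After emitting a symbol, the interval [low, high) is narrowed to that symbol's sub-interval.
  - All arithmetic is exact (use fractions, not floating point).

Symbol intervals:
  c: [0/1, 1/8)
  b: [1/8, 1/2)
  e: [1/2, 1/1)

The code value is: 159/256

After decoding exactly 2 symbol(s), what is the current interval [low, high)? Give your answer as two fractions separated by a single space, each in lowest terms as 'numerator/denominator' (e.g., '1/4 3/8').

Answer: 9/16 3/4

Derivation:
Step 1: interval [0/1, 1/1), width = 1/1 - 0/1 = 1/1
  'c': [0/1 + 1/1*0/1, 0/1 + 1/1*1/8) = [0/1, 1/8)
  'b': [0/1 + 1/1*1/8, 0/1 + 1/1*1/2) = [1/8, 1/2)
  'e': [0/1 + 1/1*1/2, 0/1 + 1/1*1/1) = [1/2, 1/1) <- contains code 159/256
  emit 'e', narrow to [1/2, 1/1)
Step 2: interval [1/2, 1/1), width = 1/1 - 1/2 = 1/2
  'c': [1/2 + 1/2*0/1, 1/2 + 1/2*1/8) = [1/2, 9/16)
  'b': [1/2 + 1/2*1/8, 1/2 + 1/2*1/2) = [9/16, 3/4) <- contains code 159/256
  'e': [1/2 + 1/2*1/2, 1/2 + 1/2*1/1) = [3/4, 1/1)
  emit 'b', narrow to [9/16, 3/4)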